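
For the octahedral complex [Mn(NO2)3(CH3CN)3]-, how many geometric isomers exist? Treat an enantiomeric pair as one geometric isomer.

2

Systematic placement gives 2 geometric isomers: NO2 mer; NO2 fac.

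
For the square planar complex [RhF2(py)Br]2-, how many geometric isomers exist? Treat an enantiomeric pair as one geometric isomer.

In a square planar complex each vertex has one trans partner and two cis neighbours.
The distinct arrangements are (2 in all): F cis; F trans.

2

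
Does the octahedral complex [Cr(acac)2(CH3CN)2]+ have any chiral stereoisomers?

yes

Each acac is bidentate and must span two cis positions.
Systematic placement gives 2 geometric isomers: CH3CN trans; CH3CN cis (chiral).
One of these lacks any improper symmetry element and so occurs as an enantiomeric pair, giving 2 + 1 = 3 stereoisomers in total.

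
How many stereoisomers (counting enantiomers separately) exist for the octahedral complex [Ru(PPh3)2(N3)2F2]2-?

There are 5 geometric isomers: PPh3 trans, N3 trans, F trans; PPh3 cis, N3 cis, F trans; PPh3 trans, N3 cis, F cis; PPh3 cis, N3 cis, F cis (chiral); PPh3 cis, N3 trans, F cis.
One of these lacks any improper symmetry element and so occurs as an enantiomeric pair, giving 5 + 1 = 6 stereoisomers in total.

6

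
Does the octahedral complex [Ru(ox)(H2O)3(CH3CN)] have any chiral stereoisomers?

Each ox is bidentate and must span two cis positions.
There are 2 geometric isomers: H2O fac; H2O mer.
Each arrangement has an internal mirror plane or centre of symmetry, so none is chiral.

no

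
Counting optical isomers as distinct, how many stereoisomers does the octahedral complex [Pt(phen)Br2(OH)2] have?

Each phen is bidentate and must span two cis positions.
Systematic placement gives 3 geometric isomers: Br trans, OH cis; Br cis, OH cis (chiral); Br cis, OH trans.
One of these lacks any improper symmetry element and so occurs as an enantiomeric pair, giving 3 + 1 = 4 stereoisomers in total.

4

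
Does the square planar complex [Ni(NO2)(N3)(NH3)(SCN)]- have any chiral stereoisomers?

There are 3 geometric isomers: (N3/NO2 trans, NH3/SCN trans); (N3/SCN trans, NH3/NO2 trans); (N3/NH3 trans, NO2/SCN trans).
Each arrangement has an internal mirror plane or centre of symmetry, so none is chiral.

no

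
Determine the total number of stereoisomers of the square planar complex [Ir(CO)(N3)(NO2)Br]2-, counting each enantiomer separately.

3

A square has two trans pairs of vertices; adjacent vertices are cis.
Systematic placement gives 3 geometric isomers: (Br/N3 trans, CO/NO2 trans); (Br/NO2 trans, CO/N3 trans); (Br/CO trans, N3/NO2 trans).
Each arrangement has an internal mirror plane or centre of symmetry, so none is chiral.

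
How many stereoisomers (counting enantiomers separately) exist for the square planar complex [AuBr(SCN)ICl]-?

3

A square has two trans pairs of vertices; adjacent vertices are cis.
There are 3 geometric isomers: (Br/I trans, Cl/SCN trans); (Br/SCN trans, Cl/I trans); (Br/Cl trans, I/SCN trans).
Each arrangement has an internal mirror plane or centre of symmetry, so none is chiral.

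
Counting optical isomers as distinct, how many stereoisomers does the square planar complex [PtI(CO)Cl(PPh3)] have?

3

A square has two trans pairs of vertices; adjacent vertices are cis.
Working through the distinct placements yields 3 geometric isomers: (CO/I trans, Cl/PPh3 trans); (CO/PPh3 trans, Cl/I trans); (CO/Cl trans, I/PPh3 trans).
Each arrangement has an internal mirror plane or centre of symmetry, so none is chiral.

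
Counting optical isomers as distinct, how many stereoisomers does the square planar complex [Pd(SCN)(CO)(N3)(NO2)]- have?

Systematic placement gives 3 geometric isomers: (CO/NO2 trans, N3/SCN trans); (CO/SCN trans, N3/NO2 trans); (CO/N3 trans, NO2/SCN trans).
Each arrangement has an internal mirror plane or centre of symmetry, so none is chiral.

3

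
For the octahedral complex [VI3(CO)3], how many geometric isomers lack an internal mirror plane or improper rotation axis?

An octahedron has six vertices in three trans pairs; every non-trans pair is cis.
There are 2 geometric isomers: I mer; I fac.
Each arrangement has an internal mirror plane or centre of symmetry, so none is chiral.

0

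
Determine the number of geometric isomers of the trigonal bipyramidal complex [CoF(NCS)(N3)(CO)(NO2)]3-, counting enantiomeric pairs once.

A trigonal bipyramid has two axial and three equatorial sites, which are chemically inequivalent.
Systematic enumeration (placing each ligand type in turn and discarding arrangements equivalent by rotation or reflection) gives 10 geometric isomers.

10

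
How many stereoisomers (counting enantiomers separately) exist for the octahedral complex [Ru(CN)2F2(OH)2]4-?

6

The distinct arrangements are (5 in all): CN trans, F trans, OH trans; CN trans, F cis, OH cis; CN cis, F cis, OH trans; CN cis, F cis, OH cis (chiral); CN cis, F trans, OH cis.
One of these lacks any improper symmetry element and so occurs as an enantiomeric pair, giving 5 + 1 = 6 stereoisomers in total.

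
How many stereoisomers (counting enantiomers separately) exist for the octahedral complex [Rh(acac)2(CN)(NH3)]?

In an octahedral complex each vertex has one trans partner and four cis neighbours.
Each acac is bidentate and must span two cis positions.
The distinct arrangements are (2 in all): CN and NH3 mutually trans; CN and NH3 mutually cis (chiral).
One of these lacks any improper symmetry element and so occurs as an enantiomeric pair, giving 2 + 1 = 3 stereoisomers in total.

3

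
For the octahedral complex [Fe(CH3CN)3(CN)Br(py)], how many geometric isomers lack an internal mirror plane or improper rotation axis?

1

The six octahedral sites form three mutually perpendicular trans pairs.
Systematic placement gives 4 geometric isomers: CH3CN mer (3 arrangements); CH3CN fac (chiral).
One of these lacks any improper symmetry element and so occurs as an enantiomeric pair, giving 4 + 1 = 5 stereoisomers in total.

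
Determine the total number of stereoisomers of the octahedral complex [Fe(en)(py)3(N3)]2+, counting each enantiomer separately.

2

Each en is bidentate and must span two cis positions.
The distinct arrangements are (2 in all): py mer; py fac.
Each arrangement has an internal mirror plane or centre of symmetry, so none is chiral.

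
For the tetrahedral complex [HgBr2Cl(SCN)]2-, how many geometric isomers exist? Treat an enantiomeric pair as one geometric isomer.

All four vertices of a tetrahedron are equivalent and mutually adjacent, so cis/trans isomerism cannot arise.
Only one geometric arrangement is possible.

1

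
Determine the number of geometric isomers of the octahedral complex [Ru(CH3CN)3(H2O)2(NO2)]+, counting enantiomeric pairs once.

In an octahedral complex each vertex has one trans partner and four cis neighbours.
Working through the distinct placements yields 3 geometric isomers: CH3CN mer, H2O cis; CH3CN mer, H2O trans; CH3CN fac, H2O cis.

3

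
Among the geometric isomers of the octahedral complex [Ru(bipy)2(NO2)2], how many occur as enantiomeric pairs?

The six octahedral sites form three mutually perpendicular trans pairs.
Each bipy is bidentate and must span two cis positions.
Working through the distinct placements yields 2 geometric isomers: NO2 trans; NO2 cis (chiral).
One of these lacks any improper symmetry element and so occurs as an enantiomeric pair, giving 2 + 1 = 3 stereoisomers in total.

1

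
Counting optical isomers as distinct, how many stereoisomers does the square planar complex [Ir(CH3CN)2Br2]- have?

2

In a square planar complex each vertex has one trans partner and two cis neighbours.
Systematic placement gives 2 geometric isomers: CH3CN cis; CH3CN trans.
Each arrangement has an internal mirror plane or centre of symmetry, so none is chiral.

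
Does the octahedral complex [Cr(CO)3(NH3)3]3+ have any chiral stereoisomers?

The distinct arrangements are (2 in all): CO mer; CO fac.
Each arrangement has an internal mirror plane or centre of symmetry, so none is chiral.

no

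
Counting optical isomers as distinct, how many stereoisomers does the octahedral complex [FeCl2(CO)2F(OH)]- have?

The six octahedral sites form three mutually perpendicular trans pairs.
Systematic placement gives 6 geometric isomers: Cl trans, CO trans; Cl cis, CO trans; Cl cis, CO cis (3 arrangements, 2 chiral); Cl trans, CO cis.
Of these, 2 lack any improper symmetry element and so occur as enantiomeric pairs, giving 6 + 2 = 8 stereoisomers in total.

8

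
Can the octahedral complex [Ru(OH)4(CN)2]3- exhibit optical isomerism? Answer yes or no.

There are 2 geometric isomers: CN trans; CN cis.
Each arrangement has an internal mirror plane or centre of symmetry, so none is chiral.

no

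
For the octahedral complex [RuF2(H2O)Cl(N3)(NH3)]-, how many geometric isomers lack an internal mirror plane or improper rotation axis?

Exhaustive case analysis gives 9 geometric isomers.
Of these, 6 lack any improper symmetry element and so occur as enantiomeric pairs, giving 9 + 6 = 15 stereoisomers in total.

6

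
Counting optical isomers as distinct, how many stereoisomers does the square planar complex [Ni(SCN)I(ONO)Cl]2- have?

3

In a square planar complex each vertex has one trans partner and two cis neighbours.
The distinct arrangements are (3 in all): (Cl/ONO trans, I/SCN trans); (Cl/SCN trans, I/ONO trans); (Cl/I trans, ONO/SCN trans).
Each arrangement has an internal mirror plane or centre of symmetry, so none is chiral.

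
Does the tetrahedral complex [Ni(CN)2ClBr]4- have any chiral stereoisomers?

In a tetrahedral complex all four positions are equivalent and every pair of ligands is adjacent — there is no cis/trans distinction.
Only one geometric arrangement is possible.

no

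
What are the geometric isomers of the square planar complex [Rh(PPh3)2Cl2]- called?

cis and trans

In a square planar complex each vertex has one trans partner and two cis neighbours.
Systematic placement gives 2 geometric isomers: PPh3 cis; PPh3 trans.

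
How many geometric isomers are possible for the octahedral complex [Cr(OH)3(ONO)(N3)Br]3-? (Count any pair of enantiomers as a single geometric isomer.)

4

In an octahedral complex each vertex has one trans partner and four cis neighbours.
Working through the distinct placements yields 4 geometric isomers: OH mer (3 arrangements); OH fac (chiral).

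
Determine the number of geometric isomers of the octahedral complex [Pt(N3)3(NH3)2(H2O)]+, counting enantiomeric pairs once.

In an octahedral complex each vertex has one trans partner and four cis neighbours.
There are 3 geometric isomers: N3 mer, NH3 trans; N3 fac, NH3 cis; N3 mer, NH3 cis.

3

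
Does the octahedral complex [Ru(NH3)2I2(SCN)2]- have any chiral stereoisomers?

The six octahedral sites form three mutually perpendicular trans pairs.
The distinct arrangements are (5 in all): NH3 trans, I trans, SCN trans; NH3 cis, I trans, SCN cis; NH3 cis, I cis, SCN trans; NH3 cis, I cis, SCN cis (chiral); NH3 trans, I cis, SCN cis.
One of these lacks any improper symmetry element and so occurs as an enantiomeric pair, giving 5 + 1 = 6 stereoisomers in total.

yes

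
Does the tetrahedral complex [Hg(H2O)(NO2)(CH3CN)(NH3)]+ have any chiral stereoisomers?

Only one geometric arrangement is possible; it has no improper symmetry element, so it exists as a pair of enantiomers (2 stereoisomers).

yes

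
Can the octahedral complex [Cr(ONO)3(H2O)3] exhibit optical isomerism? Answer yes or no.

The six octahedral sites form three mutually perpendicular trans pairs.
Working through the distinct placements yields 2 geometric isomers: ONO mer; ONO fac.
Each arrangement has an internal mirror plane or centre of symmetry, so none is chiral.

no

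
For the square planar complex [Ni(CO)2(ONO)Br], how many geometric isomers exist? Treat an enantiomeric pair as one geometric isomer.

2

Working through the distinct placements yields 2 geometric isomers: CO cis; CO trans.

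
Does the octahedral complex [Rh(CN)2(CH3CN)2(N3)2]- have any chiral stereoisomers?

An octahedron has six vertices in three trans pairs; every non-trans pair is cis.
There are 5 geometric isomers: CN trans, CH3CN trans, N3 trans; CN cis, CH3CN trans, N3 cis; CN cis, CH3CN cis, N3 trans; CN cis, CH3CN cis, N3 cis (chiral); CN trans, CH3CN cis, N3 cis.
One of these lacks any improper symmetry element and so occurs as an enantiomeric pair, giving 5 + 1 = 6 stereoisomers in total.

yes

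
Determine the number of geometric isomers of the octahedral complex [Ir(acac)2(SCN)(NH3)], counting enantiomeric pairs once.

An octahedron has six vertices in three trans pairs; every non-trans pair is cis.
Each acac is bidentate and must span two cis positions.
There are 2 geometric isomers: SCN and NH3 mutually trans; SCN and NH3 mutually cis (chiral).

2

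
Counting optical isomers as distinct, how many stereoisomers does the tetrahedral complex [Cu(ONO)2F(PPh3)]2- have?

1

In a tetrahedral complex all four positions are equivalent and every pair of ligands is adjacent — there is no cis/trans distinction.
Only one geometric arrangement is possible.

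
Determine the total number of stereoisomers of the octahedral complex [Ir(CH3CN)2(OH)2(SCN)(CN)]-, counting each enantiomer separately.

An octahedron has six vertices in three trans pairs; every non-trans pair is cis.
The distinct arrangements are (6 in all): CH3CN trans, OH cis; CH3CN trans, OH trans; CH3CN cis, OH cis (3 arrangements, 2 chiral); CH3CN cis, OH trans.
Of these, 2 lack any improper symmetry element and so occur as enantiomeric pairs, giving 6 + 2 = 8 stereoisomers in total.

8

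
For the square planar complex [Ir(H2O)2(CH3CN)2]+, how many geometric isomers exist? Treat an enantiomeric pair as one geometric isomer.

Systematic placement gives 2 geometric isomers: H2O cis; H2O trans.

2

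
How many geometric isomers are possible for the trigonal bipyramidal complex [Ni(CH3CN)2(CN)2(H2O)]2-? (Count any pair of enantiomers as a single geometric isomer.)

A trigonal bipyramid has two axial and three equatorial sites, which are chemically inequivalent.
Exhaustive case analysis gives 5 geometric isomers.

5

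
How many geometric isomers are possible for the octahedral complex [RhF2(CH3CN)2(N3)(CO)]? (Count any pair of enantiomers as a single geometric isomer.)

6

Working through the distinct placements yields 6 geometric isomers: F cis, CH3CN trans; F trans, CH3CN trans; F cis, CH3CN cis (3 arrangements, 2 chiral); F trans, CH3CN cis.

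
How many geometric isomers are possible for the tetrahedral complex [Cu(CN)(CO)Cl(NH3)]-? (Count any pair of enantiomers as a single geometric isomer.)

In a tetrahedral complex all four positions are equivalent and every pair of ligands is adjacent — there is no cis/trans distinction.
Only one geometric arrangement is possible; it has no improper symmetry element, so it exists as a pair of enantiomers (2 stereoisomers).

1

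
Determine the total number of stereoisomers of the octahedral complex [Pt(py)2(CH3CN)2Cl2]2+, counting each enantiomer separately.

6

An octahedron has six vertices in three trans pairs; every non-trans pair is cis.
There are 5 geometric isomers: py trans, CH3CN trans, Cl trans; py cis, CH3CN trans, Cl cis; py trans, CH3CN cis, Cl cis; py cis, CH3CN cis, Cl cis (chiral); py cis, CH3CN cis, Cl trans.
One of these lacks any improper symmetry element and so occurs as an enantiomeric pair, giving 5 + 1 = 6 stereoisomers in total.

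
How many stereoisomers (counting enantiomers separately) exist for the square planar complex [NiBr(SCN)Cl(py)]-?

In a square planar complex each vertex has one trans partner and two cis neighbours.
There are 3 geometric isomers: (Br/SCN trans, Cl/py trans); (Br/py trans, Cl/SCN trans); (Br/Cl trans, SCN/py trans).
Each arrangement has an internal mirror plane or centre of symmetry, so none is chiral.

3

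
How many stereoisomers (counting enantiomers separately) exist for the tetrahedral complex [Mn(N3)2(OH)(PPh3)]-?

All four vertices of a tetrahedron are equivalent and mutually adjacent, so cis/trans isomerism cannot arise.
Only one geometric arrangement is possible.

1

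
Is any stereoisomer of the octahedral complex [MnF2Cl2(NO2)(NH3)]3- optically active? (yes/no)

The six octahedral sites form three mutually perpendicular trans pairs.
There are 6 geometric isomers: F trans, Cl trans; F cis, Cl trans; F cis, Cl cis (3 arrangements, 2 chiral); F trans, Cl cis.
Of these, 2 lack any improper symmetry element and so occur as enantiomeric pairs, giving 6 + 2 = 8 stereoisomers in total.

yes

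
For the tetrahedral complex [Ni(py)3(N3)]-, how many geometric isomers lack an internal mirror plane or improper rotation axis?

In a tetrahedral complex all four positions are equivalent and every pair of ligands is adjacent — there is no cis/trans distinction.
Only one geometric arrangement is possible.

0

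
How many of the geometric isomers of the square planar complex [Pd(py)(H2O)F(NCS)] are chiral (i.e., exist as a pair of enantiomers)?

Working through the distinct placements yields 3 geometric isomers: (F/NCS trans, H2O/py trans); (F/py trans, H2O/NCS trans); (F/H2O trans, NCS/py trans).
Each arrangement has an internal mirror plane or centre of symmetry, so none is chiral.

0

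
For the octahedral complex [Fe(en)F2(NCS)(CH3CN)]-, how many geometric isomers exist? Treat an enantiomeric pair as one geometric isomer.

An octahedron has six vertices in three trans pairs; every non-trans pair is cis.
Each en is bidentate and must span two cis positions.
The distinct arrangements are (4 in all): F cis (3 arrangements, 2 chiral); F trans.

4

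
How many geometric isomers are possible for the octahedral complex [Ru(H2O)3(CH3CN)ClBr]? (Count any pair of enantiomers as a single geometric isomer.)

4

In an octahedral complex each vertex has one trans partner and four cis neighbours.
There are 4 geometric isomers: H2O mer (3 arrangements); H2O fac (chiral).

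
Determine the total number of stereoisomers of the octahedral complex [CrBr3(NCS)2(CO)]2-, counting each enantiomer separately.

3

The six octahedral sites form three mutually perpendicular trans pairs.
There are 3 geometric isomers: Br mer, NCS trans; Br mer, NCS cis; Br fac, NCS cis.
Each arrangement has an internal mirror plane or centre of symmetry, so none is chiral.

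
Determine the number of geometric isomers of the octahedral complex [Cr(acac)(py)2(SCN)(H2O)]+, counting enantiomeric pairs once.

Each acac is bidentate and must span two cis positions.
Working through the distinct placements yields 4 geometric isomers: py cis (3 arrangements, 2 chiral); py trans.

4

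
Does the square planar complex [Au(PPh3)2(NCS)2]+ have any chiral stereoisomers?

no

There are 2 geometric isomers: PPh3 cis; PPh3 trans.
Each arrangement has an internal mirror plane or centre of symmetry, so none is chiral.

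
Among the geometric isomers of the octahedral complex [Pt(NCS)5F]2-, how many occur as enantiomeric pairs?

The six octahedral sites form three mutually perpendicular trans pairs.
Only one geometric arrangement is possible.

0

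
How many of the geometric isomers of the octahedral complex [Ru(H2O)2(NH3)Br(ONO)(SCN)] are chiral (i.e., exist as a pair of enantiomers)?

An octahedron has six vertices in three trans pairs; every non-trans pair is cis.
Systematic enumeration (placing each ligand type in turn and discarding arrangements equivalent by rotation or reflection) gives 9 geometric isomers.
Of these, 6 lack any improper symmetry element and so occur as enantiomeric pairs, giving 9 + 6 = 15 stereoisomers in total.

6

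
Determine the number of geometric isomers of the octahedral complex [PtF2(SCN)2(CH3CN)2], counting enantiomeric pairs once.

In an octahedral complex each vertex has one trans partner and four cis neighbours.
Working through the distinct placements yields 5 geometric isomers: F trans, SCN trans, CH3CN trans; F cis, SCN cis, CH3CN trans; F cis, SCN trans, CH3CN cis; F cis, SCN cis, CH3CN cis (chiral); F trans, SCN cis, CH3CN cis.

5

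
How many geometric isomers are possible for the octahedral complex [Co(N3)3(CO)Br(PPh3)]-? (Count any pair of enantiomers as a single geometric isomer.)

Systematic placement gives 4 geometric isomers: N3 mer (3 arrangements); N3 fac (chiral).

4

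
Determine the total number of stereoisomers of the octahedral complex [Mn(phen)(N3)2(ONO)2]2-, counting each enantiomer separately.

The six octahedral sites form three mutually perpendicular trans pairs.
Each phen is bidentate and must span two cis positions.
The distinct arrangements are (3 in all): N3 trans, ONO cis; N3 cis, ONO cis (chiral); N3 cis, ONO trans.
One of these lacks any improper symmetry element and so occurs as an enantiomeric pair, giving 3 + 1 = 4 stereoisomers in total.

4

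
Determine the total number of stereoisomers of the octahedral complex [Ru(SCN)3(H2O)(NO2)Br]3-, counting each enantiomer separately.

5

The six octahedral sites form three mutually perpendicular trans pairs.
Systematic placement gives 4 geometric isomers: SCN mer (3 arrangements); SCN fac (chiral).
One of these lacks any improper symmetry element and so occurs as an enantiomeric pair, giving 4 + 1 = 5 stereoisomers in total.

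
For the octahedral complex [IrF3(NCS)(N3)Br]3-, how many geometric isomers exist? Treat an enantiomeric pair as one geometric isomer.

4

The distinct arrangements are (4 in all): F mer (3 arrangements); F fac (chiral).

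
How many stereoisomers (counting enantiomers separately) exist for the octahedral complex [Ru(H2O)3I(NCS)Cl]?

The six octahedral sites form three mutually perpendicular trans pairs.
Working through the distinct placements yields 4 geometric isomers: H2O mer (3 arrangements); H2O fac (chiral).
One of these lacks any improper symmetry element and so occurs as an enantiomeric pair, giving 4 + 1 = 5 stereoisomers in total.

5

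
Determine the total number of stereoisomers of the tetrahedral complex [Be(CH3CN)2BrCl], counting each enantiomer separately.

In a tetrahedral complex all four positions are equivalent and every pair of ligands is adjacent — there is no cis/trans distinction.
Only one geometric arrangement is possible.

1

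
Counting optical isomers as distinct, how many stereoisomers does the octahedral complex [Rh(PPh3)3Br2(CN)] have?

3

The six octahedral sites form three mutually perpendicular trans pairs.
Working through the distinct placements yields 3 geometric isomers: PPh3 mer, Br trans; PPh3 mer, Br cis; PPh3 fac, Br cis.
Each arrangement has an internal mirror plane or centre of symmetry, so none is chiral.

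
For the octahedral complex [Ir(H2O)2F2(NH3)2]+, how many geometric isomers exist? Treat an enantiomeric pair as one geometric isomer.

An octahedron has six vertices in three trans pairs; every non-trans pair is cis.
Systematic placement gives 5 geometric isomers: H2O trans, F trans, NH3 trans; H2O cis, F trans, NH3 cis; H2O cis, F cis, NH3 trans; H2O cis, F cis, NH3 cis (chiral); H2O trans, F cis, NH3 cis.

5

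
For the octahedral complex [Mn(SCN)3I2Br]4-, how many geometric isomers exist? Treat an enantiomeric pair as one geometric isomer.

3

In an octahedral complex each vertex has one trans partner and four cis neighbours.
Working through the distinct placements yields 3 geometric isomers: SCN mer, I cis; SCN mer, I trans; SCN fac, I cis.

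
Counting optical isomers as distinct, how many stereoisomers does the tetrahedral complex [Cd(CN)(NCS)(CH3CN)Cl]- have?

2

All four vertices of a tetrahedron are equivalent and mutually adjacent, so cis/trans isomerism cannot arise.
Only one geometric arrangement is possible; it has no improper symmetry element, so it exists as a pair of enantiomers (2 stereoisomers).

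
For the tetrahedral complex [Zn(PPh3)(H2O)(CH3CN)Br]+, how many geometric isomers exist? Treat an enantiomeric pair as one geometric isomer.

All four vertices of a tetrahedron are equivalent and mutually adjacent, so cis/trans isomerism cannot arise.
Only one geometric arrangement is possible; it has no improper symmetry element, so it exists as a pair of enantiomers (2 stereoisomers).

1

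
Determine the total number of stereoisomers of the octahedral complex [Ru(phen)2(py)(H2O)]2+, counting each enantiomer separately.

An octahedron has six vertices in three trans pairs; every non-trans pair is cis.
Each phen is bidentate and must span two cis positions.
There are 2 geometric isomers: py and H2O mutually cis (chiral); py and H2O mutually trans.
One of these lacks any improper symmetry element and so occurs as an enantiomeric pair, giving 2 + 1 = 3 stereoisomers in total.

3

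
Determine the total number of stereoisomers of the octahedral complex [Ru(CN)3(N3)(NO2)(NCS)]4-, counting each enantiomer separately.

5

The distinct arrangements are (4 in all): CN mer (3 arrangements); CN fac (chiral).
One of these lacks any improper symmetry element and so occurs as an enantiomeric pair, giving 4 + 1 = 5 stereoisomers in total.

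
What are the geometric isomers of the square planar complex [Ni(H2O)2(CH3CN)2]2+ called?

cis and trans

In a square planar complex each vertex has one trans partner and two cis neighbours.
Working through the distinct placements yields 2 geometric isomers: H2O cis; H2O trans.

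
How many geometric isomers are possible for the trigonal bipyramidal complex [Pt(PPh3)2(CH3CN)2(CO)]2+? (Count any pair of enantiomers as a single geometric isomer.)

A trigonal bipyramid has two axial and three equatorial sites, which are chemically inequivalent.
Systematic enumeration (placing each ligand type in turn and discarding arrangements equivalent by rotation or reflection) gives 5 geometric isomers.

5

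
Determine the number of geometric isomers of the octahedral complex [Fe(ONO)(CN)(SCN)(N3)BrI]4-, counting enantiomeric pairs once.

An octahedron has six vertices in three trans pairs; every non-trans pair is cis.
Systematic enumeration (placing each ligand type in turn and discarding arrangements equivalent by rotation or reflection) gives 15 geometric isomers.

15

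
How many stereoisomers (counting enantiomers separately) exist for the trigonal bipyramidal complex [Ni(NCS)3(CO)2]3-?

Systematic placement gives 3 geometric isomers: CO both axial; CO one axial, one equatorial; CO both equatorial.
Each arrangement has an internal mirror plane or centre of symmetry, so none is chiral.

3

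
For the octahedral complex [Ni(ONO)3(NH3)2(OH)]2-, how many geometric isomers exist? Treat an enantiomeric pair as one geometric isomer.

The six octahedral sites form three mutually perpendicular trans pairs.
The distinct arrangements are (3 in all): ONO mer, NH3 trans; ONO mer, NH3 cis; ONO fac, NH3 cis.

3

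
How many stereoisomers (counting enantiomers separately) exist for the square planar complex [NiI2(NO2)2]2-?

2

In a square planar complex each vertex has one trans partner and two cis neighbours.
There are 2 geometric isomers: I cis; I trans.
Each arrangement has an internal mirror plane or centre of symmetry, so none is chiral.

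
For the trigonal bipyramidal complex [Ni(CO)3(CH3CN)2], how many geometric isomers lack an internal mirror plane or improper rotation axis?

Working through the distinct placements yields 3 geometric isomers: CH3CN both axial; CH3CN one axial, one equatorial; CH3CN both equatorial.
Each arrangement has an internal mirror plane or centre of symmetry, so none is chiral.

0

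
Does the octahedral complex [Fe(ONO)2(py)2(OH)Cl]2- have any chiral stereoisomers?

yes

The six octahedral sites form three mutually perpendicular trans pairs.
Systematic placement gives 6 geometric isomers: ONO trans, py trans; ONO cis, py cis (3 arrangements, 2 chiral); ONO cis, py trans; ONO trans, py cis.
Of these, 2 lack any improper symmetry element and so occur as enantiomeric pairs, giving 6 + 2 = 8 stereoisomers in total.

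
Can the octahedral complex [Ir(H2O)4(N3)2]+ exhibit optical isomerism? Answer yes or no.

no

An octahedron has six vertices in three trans pairs; every non-trans pair is cis.
Systematic placement gives 2 geometric isomers: N3 trans; N3 cis.
Each arrangement has an internal mirror plane or centre of symmetry, so none is chiral.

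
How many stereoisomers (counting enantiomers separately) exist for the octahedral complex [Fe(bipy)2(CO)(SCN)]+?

The six octahedral sites form three mutually perpendicular trans pairs.
Each bipy is bidentate and must span two cis positions.
There are 2 geometric isomers: CO and SCN mutually trans; CO and SCN mutually cis (chiral).
One of these lacks any improper symmetry element and so occurs as an enantiomeric pair, giving 2 + 1 = 3 stereoisomers in total.

3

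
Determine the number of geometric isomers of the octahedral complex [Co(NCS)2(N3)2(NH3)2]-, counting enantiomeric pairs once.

In an octahedral complex each vertex has one trans partner and four cis neighbours.
There are 5 geometric isomers: NCS trans, N3 trans, NH3 trans; NCS cis, N3 trans, NH3 cis; NCS cis, N3 cis, NH3 trans; NCS cis, N3 cis, NH3 cis (chiral); NCS trans, N3 cis, NH3 cis.

5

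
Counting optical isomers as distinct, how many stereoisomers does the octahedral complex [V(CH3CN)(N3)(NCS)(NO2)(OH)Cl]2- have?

30

The six octahedral sites form three mutually perpendicular trans pairs.
Placing the ligands in turn and identifying arrangements related by rotation or reflection leaves 15 distinct geometric isomers.
Of these, 15 lack any improper symmetry element and so occur as enantiomeric pairs, giving 15 + 15 = 30 stereoisomers in total.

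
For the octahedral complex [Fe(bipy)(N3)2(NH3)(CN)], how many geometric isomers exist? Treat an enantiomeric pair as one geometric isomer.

4

The six octahedral sites form three mutually perpendicular trans pairs.
Each bipy is bidentate and must span two cis positions.
Systematic placement gives 4 geometric isomers: N3 cis (3 arrangements, 2 chiral); N3 trans.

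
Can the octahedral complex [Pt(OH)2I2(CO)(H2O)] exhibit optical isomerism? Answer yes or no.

An octahedron has six vertices in three trans pairs; every non-trans pair is cis.
The distinct arrangements are (6 in all): OH trans, I trans; OH cis, I cis (3 arrangements, 2 chiral); OH trans, I cis; OH cis, I trans.
Of these, 2 lack any improper symmetry element and so occur as enantiomeric pairs, giving 6 + 2 = 8 stereoisomers in total.

yes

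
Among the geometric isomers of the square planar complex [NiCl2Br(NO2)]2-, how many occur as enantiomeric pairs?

0

A square has two trans pairs of vertices; adjacent vertices are cis.
Systematic placement gives 2 geometric isomers: Cl cis; Cl trans.
Each arrangement has an internal mirror plane or centre of symmetry, so none is chiral.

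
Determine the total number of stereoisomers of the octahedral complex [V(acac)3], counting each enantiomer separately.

Each acac is bidentate and must span two cis positions.
Only one geometric arrangement is possible; it has no improper symmetry element, so it exists as a pair of enantiomers (2 stereoisomers).

2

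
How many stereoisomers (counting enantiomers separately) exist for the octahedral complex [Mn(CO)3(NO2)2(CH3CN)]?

The six octahedral sites form three mutually perpendicular trans pairs.
The distinct arrangements are (3 in all): CO mer, NO2 trans; CO fac, NO2 cis; CO mer, NO2 cis.
Each arrangement has an internal mirror plane or centre of symmetry, so none is chiral.

3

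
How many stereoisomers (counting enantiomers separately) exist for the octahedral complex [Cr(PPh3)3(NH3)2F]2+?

3

An octahedron has six vertices in three trans pairs; every non-trans pair is cis.
Systematic placement gives 3 geometric isomers: PPh3 mer, NH3 cis; PPh3 mer, NH3 trans; PPh3 fac, NH3 cis.
Each arrangement has an internal mirror plane or centre of symmetry, so none is chiral.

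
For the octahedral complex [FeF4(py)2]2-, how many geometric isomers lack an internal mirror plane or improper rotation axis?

0

In an octahedral complex each vertex has one trans partner and four cis neighbours.
Systematic placement gives 2 geometric isomers: py trans; py cis.
Each arrangement has an internal mirror plane or centre of symmetry, so none is chiral.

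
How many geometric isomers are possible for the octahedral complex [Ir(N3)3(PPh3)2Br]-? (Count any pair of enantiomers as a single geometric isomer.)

3

In an octahedral complex each vertex has one trans partner and four cis neighbours.
The distinct arrangements are (3 in all): N3 mer, PPh3 trans; N3 fac, PPh3 cis; N3 mer, PPh3 cis.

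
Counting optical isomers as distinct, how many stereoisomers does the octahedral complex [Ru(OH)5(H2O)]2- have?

1

Only one geometric arrangement is possible.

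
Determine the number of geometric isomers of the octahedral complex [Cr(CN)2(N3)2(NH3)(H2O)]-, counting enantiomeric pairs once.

6

The six octahedral sites form three mutually perpendicular trans pairs.
Systematic placement gives 6 geometric isomers: CN trans, N3 cis; CN trans, N3 trans; CN cis, N3 cis (3 arrangements, 2 chiral); CN cis, N3 trans.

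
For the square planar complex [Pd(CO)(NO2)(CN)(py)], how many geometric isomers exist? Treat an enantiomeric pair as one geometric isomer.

Working through the distinct placements yields 3 geometric isomers: (CN/NO2 trans, CO/py trans); (CN/py trans, CO/NO2 trans); (CN/CO trans, NO2/py trans).

3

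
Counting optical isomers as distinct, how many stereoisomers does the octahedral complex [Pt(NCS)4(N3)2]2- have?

2

In an octahedral complex each vertex has one trans partner and four cis neighbours.
The distinct arrangements are (2 in all): N3 trans; N3 cis.
Each arrangement has an internal mirror plane or centre of symmetry, so none is chiral.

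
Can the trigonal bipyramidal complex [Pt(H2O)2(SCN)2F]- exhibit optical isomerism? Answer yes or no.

A trigonal bipyramid has two axial and three equatorial sites, which are chemically inequivalent.
Placing the ligands in turn and identifying arrangements related by rotation or reflection leaves 5 distinct geometric isomers.
One of these lacks any improper symmetry element and so occurs as an enantiomeric pair, giving 5 + 1 = 6 stereoisomers in total.

yes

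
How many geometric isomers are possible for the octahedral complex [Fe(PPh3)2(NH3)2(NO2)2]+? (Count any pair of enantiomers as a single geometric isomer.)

5

In an octahedral complex each vertex has one trans partner and four cis neighbours.
There are 5 geometric isomers: PPh3 trans, NH3 trans, NO2 trans; PPh3 cis, NH3 trans, NO2 cis; PPh3 trans, NH3 cis, NO2 cis; PPh3 cis, NH3 cis, NO2 cis (chiral); PPh3 cis, NH3 cis, NO2 trans.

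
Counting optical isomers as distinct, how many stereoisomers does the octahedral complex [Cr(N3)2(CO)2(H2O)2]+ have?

In an octahedral complex each vertex has one trans partner and four cis neighbours.
Systematic placement gives 5 geometric isomers: N3 trans, CO trans, H2O trans; N3 cis, CO trans, H2O cis; N3 trans, CO cis, H2O cis; N3 cis, CO cis, H2O cis (chiral); N3 cis, CO cis, H2O trans.
One of these lacks any improper symmetry element and so occurs as an enantiomeric pair, giving 5 + 1 = 6 stereoisomers in total.

6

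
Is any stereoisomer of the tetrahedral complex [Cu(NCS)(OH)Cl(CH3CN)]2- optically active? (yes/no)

yes

All four vertices of a tetrahedron are equivalent and mutually adjacent, so cis/trans isomerism cannot arise.
Only one geometric arrangement is possible; it has no improper symmetry element, so it exists as a pair of enantiomers (2 stereoisomers).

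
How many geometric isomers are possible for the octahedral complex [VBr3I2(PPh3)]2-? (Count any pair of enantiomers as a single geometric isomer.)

3

Working through the distinct placements yields 3 geometric isomers: Br mer, I cis; Br mer, I trans; Br fac, I cis.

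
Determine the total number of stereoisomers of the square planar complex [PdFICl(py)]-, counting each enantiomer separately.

3

A square has two trans pairs of vertices; adjacent vertices are cis.
There are 3 geometric isomers: (Cl/I trans, F/py trans); (Cl/py trans, F/I trans); (Cl/F trans, I/py trans).
Each arrangement has an internal mirror plane or centre of symmetry, so none is chiral.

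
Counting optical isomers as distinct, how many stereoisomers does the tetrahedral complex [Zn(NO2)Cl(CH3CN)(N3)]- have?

2

All four vertices of a tetrahedron are equivalent and mutually adjacent, so cis/trans isomerism cannot arise.
Only one geometric arrangement is possible; it has no improper symmetry element, so it exists as a pair of enantiomers (2 stereoisomers).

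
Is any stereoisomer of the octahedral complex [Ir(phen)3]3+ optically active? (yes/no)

yes

In an octahedral complex each vertex has one trans partner and four cis neighbours.
Each phen is bidentate and must span two cis positions.
Only one geometric arrangement is possible; it has no improper symmetry element, so it exists as a pair of enantiomers (2 stereoisomers).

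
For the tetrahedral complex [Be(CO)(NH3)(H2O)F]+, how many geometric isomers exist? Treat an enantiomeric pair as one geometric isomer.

1

In a tetrahedral complex all four positions are equivalent and every pair of ligands is adjacent — there is no cis/trans distinction.
Only one geometric arrangement is possible; it has no improper symmetry element, so it exists as a pair of enantiomers (2 stereoisomers).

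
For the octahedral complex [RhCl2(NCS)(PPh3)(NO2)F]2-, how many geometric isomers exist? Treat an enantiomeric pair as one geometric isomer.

9

In an octahedral complex each vertex has one trans partner and four cis neighbours.
Systematic enumeration (placing each ligand type in turn and discarding arrangements equivalent by rotation or reflection) gives 9 geometric isomers.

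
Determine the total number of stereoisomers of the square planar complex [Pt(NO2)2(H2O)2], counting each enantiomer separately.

In a square planar complex each vertex has one trans partner and two cis neighbours.
Working through the distinct placements yields 2 geometric isomers: NO2 cis; NO2 trans.
Each arrangement has an internal mirror plane or centre of symmetry, so none is chiral.

2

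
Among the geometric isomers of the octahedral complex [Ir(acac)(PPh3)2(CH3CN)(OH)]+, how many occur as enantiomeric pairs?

In an octahedral complex each vertex has one trans partner and four cis neighbours.
Each acac is bidentate and must span two cis positions.
The distinct arrangements are (4 in all): PPh3 cis (3 arrangements, 2 chiral); PPh3 trans.
Of these, 2 lack any improper symmetry element and so occur as enantiomeric pairs, giving 4 + 2 = 6 stereoisomers in total.

2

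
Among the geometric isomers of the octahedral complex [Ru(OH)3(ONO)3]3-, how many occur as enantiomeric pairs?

The six octahedral sites form three mutually perpendicular trans pairs.
There are 2 geometric isomers: OH mer; OH fac.
Each arrangement has an internal mirror plane or centre of symmetry, so none is chiral.

0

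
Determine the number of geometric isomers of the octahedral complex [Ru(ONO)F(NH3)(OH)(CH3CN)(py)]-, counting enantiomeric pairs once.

In an octahedral complex each vertex has one trans partner and four cis neighbours.
Exhaustive case analysis gives 15 geometric isomers.

15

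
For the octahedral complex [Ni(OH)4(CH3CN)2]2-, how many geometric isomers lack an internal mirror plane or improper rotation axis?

An octahedron has six vertices in three trans pairs; every non-trans pair is cis.
The distinct arrangements are (2 in all): CH3CN trans; CH3CN cis.
Each arrangement has an internal mirror plane or centre of symmetry, so none is chiral.

0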